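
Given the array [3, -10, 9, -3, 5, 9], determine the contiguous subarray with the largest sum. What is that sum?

Using Kadane's algorithm on [3, -10, 9, -3, 5, 9]:

Scanning through the array:
Position 1 (value -10): max_ending_here = -7, max_so_far = 3
Position 2 (value 9): max_ending_here = 9, max_so_far = 9
Position 3 (value -3): max_ending_here = 6, max_so_far = 9
Position 4 (value 5): max_ending_here = 11, max_so_far = 11
Position 5 (value 9): max_ending_here = 20, max_so_far = 20

Maximum subarray: [9, -3, 5, 9]
Maximum sum: 20

The maximum subarray is [9, -3, 5, 9] with sum 20. This subarray runs from index 2 to index 5.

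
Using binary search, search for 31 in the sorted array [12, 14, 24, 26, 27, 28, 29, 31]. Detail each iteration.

Binary search for 31 in [12, 14, 24, 26, 27, 28, 29, 31]:

lo=0, hi=7, mid=3, arr[mid]=26 -> 26 < 31, search right half
lo=4, hi=7, mid=5, arr[mid]=28 -> 28 < 31, search right half
lo=6, hi=7, mid=6, arr[mid]=29 -> 29 < 31, search right half
lo=7, hi=7, mid=7, arr[mid]=31 -> Found target at index 7!

Binary search finds 31 at index 7 after 4 comparisons. The search repeatedly halves the search space by comparing with the middle element.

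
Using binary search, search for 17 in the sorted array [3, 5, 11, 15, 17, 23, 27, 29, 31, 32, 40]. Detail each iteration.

Binary search for 17 in [3, 5, 11, 15, 17, 23, 27, 29, 31, 32, 40]:

lo=0, hi=10, mid=5, arr[mid]=23 -> 23 > 17, search left half
lo=0, hi=4, mid=2, arr[mid]=11 -> 11 < 17, search right half
lo=3, hi=4, mid=3, arr[mid]=15 -> 15 < 17, search right half
lo=4, hi=4, mid=4, arr[mid]=17 -> Found target at index 4!

Binary search finds 17 at index 4 after 4 comparisons. The search repeatedly halves the search space by comparing with the middle element.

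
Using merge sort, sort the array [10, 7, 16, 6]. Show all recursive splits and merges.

Merge sort trace:

Split: [10, 7, 16, 6] -> [10, 7] and [16, 6]
  Split: [10, 7] -> [10] and [7]
  Merge: [10] + [7] -> [7, 10]
  Split: [16, 6] -> [16] and [6]
  Merge: [16] + [6] -> [6, 16]
Merge: [7, 10] + [6, 16] -> [6, 7, 10, 16]

Final sorted array: [6, 7, 10, 16]

The merge sort proceeds by recursively splitting the array and merging sorted halves.
After all merges, the sorted array is [6, 7, 10, 16].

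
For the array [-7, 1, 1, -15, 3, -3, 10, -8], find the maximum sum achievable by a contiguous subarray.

Using Kadane's algorithm on [-7, 1, 1, -15, 3, -3, 10, -8]:

Scanning through the array:
Position 1 (value 1): max_ending_here = 1, max_so_far = 1
Position 2 (value 1): max_ending_here = 2, max_so_far = 2
Position 3 (value -15): max_ending_here = -13, max_so_far = 2
Position 4 (value 3): max_ending_here = 3, max_so_far = 3
Position 5 (value -3): max_ending_here = 0, max_so_far = 3
Position 6 (value 10): max_ending_here = 10, max_so_far = 10
Position 7 (value -8): max_ending_here = 2, max_so_far = 10

Maximum subarray: [3, -3, 10]
Maximum sum: 10

The maximum subarray is [3, -3, 10] with sum 10. This subarray runs from index 4 to index 6.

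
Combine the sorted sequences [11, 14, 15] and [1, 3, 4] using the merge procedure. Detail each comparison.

Merging process:

Compare 11 vs 1: take 1 from right. Merged: [1]
Compare 11 vs 3: take 3 from right. Merged: [1, 3]
Compare 11 vs 4: take 4 from right. Merged: [1, 3, 4]
Append remaining from left: [11, 14, 15]. Merged: [1, 3, 4, 11, 14, 15]

Final merged array: [1, 3, 4, 11, 14, 15]
Total comparisons: 3

The merged array is [1, 3, 4, 11, 14, 15], requiring 3 comparisons. The merge step runs in O(n) time where n is the total number of elements.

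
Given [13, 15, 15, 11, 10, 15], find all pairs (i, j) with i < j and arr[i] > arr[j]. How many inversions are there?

Finding inversions in [13, 15, 15, 11, 10, 15]:

(0, 3): arr[0]=13 > arr[3]=11
(0, 4): arr[0]=13 > arr[4]=10
(1, 3): arr[1]=15 > arr[3]=11
(1, 4): arr[1]=15 > arr[4]=10
(2, 3): arr[2]=15 > arr[3]=11
(2, 4): arr[2]=15 > arr[4]=10
(3, 4): arr[3]=11 > arr[4]=10

Total inversions: 7

The array has 7 inversion(s): (0,3), (0,4), (1,3), (1,4), (2,3), (2,4), (3,4). Each pair (i,j) satisfies i < j and arr[i] > arr[j].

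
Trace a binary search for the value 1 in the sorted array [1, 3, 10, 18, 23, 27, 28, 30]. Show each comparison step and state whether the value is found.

Binary search for 1 in [1, 3, 10, 18, 23, 27, 28, 30]:

lo=0, hi=7, mid=3, arr[mid]=18 -> 18 > 1, search left half
lo=0, hi=2, mid=1, arr[mid]=3 -> 3 > 1, search left half
lo=0, hi=0, mid=0, arr[mid]=1 -> Found target at index 0!

Binary search finds 1 at index 0 after 3 comparisons. The search repeatedly halves the search space by comparing with the middle element.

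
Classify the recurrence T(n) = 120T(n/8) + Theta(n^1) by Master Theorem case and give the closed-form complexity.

Master Theorem for T(n) = 120T(n/8) + O(n^1):

a = 120, b = 8, c = 1
log_b(a) = log_8(120) = 2.3023

Case 1: c = 1 < log_8(120) = 2.3023
T(n) = O(n^(log_8 120))

For T(n) = 120T(n/8) + O(n^1): log_8(120) = 2.3023. This is Case 1 of the Master Theorem (c < log_b(a), work dominated by leaves), giving O(n^(log_8 120)).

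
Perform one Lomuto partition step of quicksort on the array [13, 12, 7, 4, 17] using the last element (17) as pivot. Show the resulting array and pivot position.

Lomuto partition with pivot = 17:

Initial array: [13, 12, 7, 4, 17]

arr[0]=13 <= 17: swap with position 0, array becomes [13, 12, 7, 4, 17]
arr[1]=12 <= 17: swap with position 1, array becomes [13, 12, 7, 4, 17]
arr[2]=7 <= 17: swap with position 2, array becomes [13, 12, 7, 4, 17]
arr[3]=4 <= 17: swap with position 3, array becomes [13, 12, 7, 4, 17]

Place pivot at position 4: [13, 12, 7, 4, 17]
Pivot position: 4

After partitioning with pivot 17, the array becomes [13, 12, 7, 4, 17]. The pivot is placed at index 4. All elements to the left of the pivot are <= 17, and all elements to the right are > 17.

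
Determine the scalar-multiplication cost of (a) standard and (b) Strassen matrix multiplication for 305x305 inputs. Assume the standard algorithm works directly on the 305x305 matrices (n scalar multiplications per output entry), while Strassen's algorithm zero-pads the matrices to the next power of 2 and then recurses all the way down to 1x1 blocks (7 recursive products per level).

Matrix multiplication for 305x305 matrices:

Strassen's algorithm requires power-of-2 dimensions. Pad 305x305 to 512x512 (next power of 2).

Standard algorithm: 305^3 = 28372625 multiplications
Strassen's algorithm: 7^(log2(512)) = 7^9 = 40353607 multiplications
Difference: 28372625 - 40353607 = -11980982 (Strassen uses MORE here due to padding overhead — for small or just-over-power-of-2 n, padding can outweigh the per-level savings)

Standard: 28372625 multiplications (305^3). Strassen: 40353607 multiplications (7^9, after padding to 512x512). Strassen reduces 8 recursive multiplications to 7 at each level.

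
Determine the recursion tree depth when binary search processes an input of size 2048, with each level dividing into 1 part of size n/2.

For divide and conquer with division factor 2:

Problem sizes at each level:
Level 0: 2048
Level 1: 1024
Level 2: 512
Level 3: 256
Level 4: 128
Level 5: 64
Level 6: 32
Level 7: 16
Level 8: 8
Level 9: 4
Level 10: 2
Level 11: 1

The root is level 0 and the size-1 base case is level 11 (the tree spans levels 0 through 11, i.e. 12 levels counting the root), so the depth is the number of divisions: log_2(2048) = 11

The recursion tree depth is log_2(2048) = 11. At each level, the problem size is divided by 2, so it takes 11 divisions to reduce to a base case of size 1. The algorithm makes 1 recursive call at each level.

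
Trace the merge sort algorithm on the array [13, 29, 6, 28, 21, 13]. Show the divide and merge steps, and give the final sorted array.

Merge sort trace:

Split: [13, 29, 6, 28, 21, 13] -> [13, 29, 6] and [28, 21, 13]
  Split: [13, 29, 6] -> [13] and [29, 6]
    Split: [29, 6] -> [29] and [6]
    Merge: [29] + [6] -> [6, 29]
  Merge: [13] + [6, 29] -> [6, 13, 29]
  Split: [28, 21, 13] -> [28] and [21, 13]
    Split: [21, 13] -> [21] and [13]
    Merge: [21] + [13] -> [13, 21]
  Merge: [28] + [13, 21] -> [13, 21, 28]
Merge: [6, 13, 29] + [13, 21, 28] -> [6, 13, 13, 21, 28, 29]

Final sorted array: [6, 13, 13, 21, 28, 29]

The merge sort proceeds by recursively splitting the array and merging sorted halves.
After all merges, the sorted array is [6, 13, 13, 21, 28, 29].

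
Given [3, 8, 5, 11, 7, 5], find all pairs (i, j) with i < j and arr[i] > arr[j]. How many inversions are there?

Finding inversions in [3, 8, 5, 11, 7, 5]:

(1, 2): arr[1]=8 > arr[2]=5
(1, 4): arr[1]=8 > arr[4]=7
(1, 5): arr[1]=8 > arr[5]=5
(3, 4): arr[3]=11 > arr[4]=7
(3, 5): arr[3]=11 > arr[5]=5
(4, 5): arr[4]=7 > arr[5]=5

Total inversions: 6

The array has 6 inversion(s): (1,2), (1,4), (1,5), (3,4), (3,5), (4,5). Each pair (i,j) satisfies i < j and arr[i] > arr[j].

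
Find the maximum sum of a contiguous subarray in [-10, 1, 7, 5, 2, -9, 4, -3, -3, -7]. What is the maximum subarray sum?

Using Kadane's algorithm on [-10, 1, 7, 5, 2, -9, 4, -3, -3, -7]:

Scanning through the array:
Position 1 (value 1): max_ending_here = 1, max_so_far = 1
Position 2 (value 7): max_ending_here = 8, max_so_far = 8
Position 3 (value 5): max_ending_here = 13, max_so_far = 13
Position 4 (value 2): max_ending_here = 15, max_so_far = 15
Position 5 (value -9): max_ending_here = 6, max_so_far = 15
Position 6 (value 4): max_ending_here = 10, max_so_far = 15
Position 7 (value -3): max_ending_here = 7, max_so_far = 15
Position 8 (value -3): max_ending_here = 4, max_so_far = 15
Position 9 (value -7): max_ending_here = -3, max_so_far = 15

Maximum subarray: [1, 7, 5, 2]
Maximum sum: 15

The maximum subarray is [1, 7, 5, 2] with sum 15. This subarray runs from index 1 to index 4.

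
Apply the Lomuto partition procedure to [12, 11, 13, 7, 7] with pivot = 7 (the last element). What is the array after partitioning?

Lomuto partition with pivot = 7:

Initial array: [12, 11, 13, 7, 7]

arr[0]=12 > 7: no swap
arr[1]=11 > 7: no swap
arr[2]=13 > 7: no swap
arr[3]=7 <= 7: swap with position 0, array becomes [7, 11, 13, 12, 7]

Place pivot at position 1: [7, 7, 13, 12, 11]
Pivot position: 1

After partitioning with pivot 7, the array becomes [7, 7, 13, 12, 11]. The pivot is placed at index 1. All elements to the left of the pivot are <= 7, and all elements to the right are > 7.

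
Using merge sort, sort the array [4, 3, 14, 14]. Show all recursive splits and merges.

Merge sort trace:

Split: [4, 3, 14, 14] -> [4, 3] and [14, 14]
  Split: [4, 3] -> [4] and [3]
  Merge: [4] + [3] -> [3, 4]
  Split: [14, 14] -> [14] and [14]
  Merge: [14] + [14] -> [14, 14]
Merge: [3, 4] + [14, 14] -> [3, 4, 14, 14]

Final sorted array: [3, 4, 14, 14]

The merge sort proceeds by recursively splitting the array and merging sorted halves.
After all merges, the sorted array is [3, 4, 14, 14].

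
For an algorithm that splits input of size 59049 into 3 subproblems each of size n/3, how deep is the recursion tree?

For divide and conquer with division factor 3:

Problem sizes at each level:
Level 0: 59049
Level 1: 19683
Level 2: 6561
Level 3: 2187
Level 4: 729
Level 5: 243
Level 6: 81
Level 7: 27
Level 8: 9
Level 9: 3
Level 10: 1

The root is level 0 and the size-1 base case is level 10 (the tree spans levels 0 through 10, i.e. 11 levels counting the root), so the depth is the number of divisions: log_3(59049) = 10

The recursion tree depth is log_3(59049) = 10. At each level, the problem size is divided by 3, so it takes 10 divisions to reduce to a base case of size 1. The algorithm makes 3 recursive calls at each level.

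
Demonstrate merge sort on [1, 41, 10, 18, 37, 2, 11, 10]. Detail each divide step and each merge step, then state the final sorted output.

Merge sort trace:

Split: [1, 41, 10, 18, 37, 2, 11, 10] -> [1, 41, 10, 18] and [37, 2, 11, 10]
  Split: [1, 41, 10, 18] -> [1, 41] and [10, 18]
    Split: [1, 41] -> [1] and [41]
    Merge: [1] + [41] -> [1, 41]
    Split: [10, 18] -> [10] and [18]
    Merge: [10] + [18] -> [10, 18]
  Merge: [1, 41] + [10, 18] -> [1, 10, 18, 41]
  Split: [37, 2, 11, 10] -> [37, 2] and [11, 10]
    Split: [37, 2] -> [37] and [2]
    Merge: [37] + [2] -> [2, 37]
    Split: [11, 10] -> [11] and [10]
    Merge: [11] + [10] -> [10, 11]
  Merge: [2, 37] + [10, 11] -> [2, 10, 11, 37]
Merge: [1, 10, 18, 41] + [2, 10, 11, 37] -> [1, 2, 10, 10, 11, 18, 37, 41]

Final sorted array: [1, 2, 10, 10, 11, 18, 37, 41]

The merge sort proceeds by recursively splitting the array and merging sorted halves.
After all merges, the sorted array is [1, 2, 10, 10, 11, 18, 37, 41].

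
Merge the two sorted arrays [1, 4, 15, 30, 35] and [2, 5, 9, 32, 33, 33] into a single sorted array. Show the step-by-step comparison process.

Merging process:

Compare 1 vs 2: take 1 from left. Merged: [1]
Compare 4 vs 2: take 2 from right. Merged: [1, 2]
Compare 4 vs 5: take 4 from left. Merged: [1, 2, 4]
Compare 15 vs 5: take 5 from right. Merged: [1, 2, 4, 5]
Compare 15 vs 9: take 9 from right. Merged: [1, 2, 4, 5, 9]
Compare 15 vs 32: take 15 from left. Merged: [1, 2, 4, 5, 9, 15]
Compare 30 vs 32: take 30 from left. Merged: [1, 2, 4, 5, 9, 15, 30]
Compare 35 vs 32: take 32 from right. Merged: [1, 2, 4, 5, 9, 15, 30, 32]
Compare 35 vs 33: take 33 from right. Merged: [1, 2, 4, 5, 9, 15, 30, 32, 33]
Compare 35 vs 33: take 33 from right. Merged: [1, 2, 4, 5, 9, 15, 30, 32, 33, 33]
Append remaining from left: [35]. Merged: [1, 2, 4, 5, 9, 15, 30, 32, 33, 33, 35]

Final merged array: [1, 2, 4, 5, 9, 15, 30, 32, 33, 33, 35]
Total comparisons: 10

The merged array is [1, 2, 4, 5, 9, 15, 30, 32, 33, 33, 35], requiring 10 comparisons. The merge step runs in O(n) time where n is the total number of elements.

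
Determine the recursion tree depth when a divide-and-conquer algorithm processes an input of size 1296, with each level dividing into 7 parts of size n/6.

For divide and conquer with division factor 6:

Problem sizes at each level:
Level 0: 1296
Level 1: 216
Level 2: 36
Level 3: 6
Level 4: 1

The root is level 0 and the size-1 base case is level 4 (the tree spans levels 0 through 4, i.e. 5 levels counting the root), so the depth is the number of divisions: log_6(1296) = 4

The recursion tree depth is log_6(1296) = 4. At each level, the problem size is divided by 6, so it takes 4 divisions to reduce to a base case of size 1. The algorithm makes 7 recursive calls at each level.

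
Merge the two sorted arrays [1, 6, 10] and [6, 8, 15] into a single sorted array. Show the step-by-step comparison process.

Merging process:

Compare 1 vs 6: take 1 from left. Merged: [1]
Compare 6 vs 6: take 6 from left. Merged: [1, 6]
Compare 10 vs 6: take 6 from right. Merged: [1, 6, 6]
Compare 10 vs 8: take 8 from right. Merged: [1, 6, 6, 8]
Compare 10 vs 15: take 10 from left. Merged: [1, 6, 6, 8, 10]
Append remaining from right: [15]. Merged: [1, 6, 6, 8, 10, 15]

Final merged array: [1, 6, 6, 8, 10, 15]
Total comparisons: 5

The merged array is [1, 6, 6, 8, 10, 15], requiring 5 comparisons. The merge step runs in O(n) time where n is the total number of elements.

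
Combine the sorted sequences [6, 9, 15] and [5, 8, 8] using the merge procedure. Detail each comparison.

Merging process:

Compare 6 vs 5: take 5 from right. Merged: [5]
Compare 6 vs 8: take 6 from left. Merged: [5, 6]
Compare 9 vs 8: take 8 from right. Merged: [5, 6, 8]
Compare 9 vs 8: take 8 from right. Merged: [5, 6, 8, 8]
Append remaining from left: [9, 15]. Merged: [5, 6, 8, 8, 9, 15]

Final merged array: [5, 6, 8, 8, 9, 15]
Total comparisons: 4

The merged array is [5, 6, 8, 8, 9, 15], requiring 4 comparisons. The merge step runs in O(n) time where n is the total number of elements.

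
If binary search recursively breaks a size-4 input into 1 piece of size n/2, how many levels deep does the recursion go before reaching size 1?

For divide and conquer with division factor 2:

Problem sizes at each level:
Level 0: 4
Level 1: 2
Level 2: 1

The root is level 0 and the size-1 base case is level 2 (the tree spans levels 0 through 2, i.e. 3 levels counting the root), so the depth is the number of divisions: log_2(4) = 2

The recursion tree depth is log_2(4) = 2. At each level, the problem size is divided by 2, so it takes 2 divisions to reduce to a base case of size 1. The algorithm makes 1 recursive call at each level.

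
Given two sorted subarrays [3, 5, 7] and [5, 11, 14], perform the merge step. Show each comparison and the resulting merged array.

Merging process:

Compare 3 vs 5: take 3 from left. Merged: [3]
Compare 5 vs 5: take 5 from left. Merged: [3, 5]
Compare 7 vs 5: take 5 from right. Merged: [3, 5, 5]
Compare 7 vs 11: take 7 from left. Merged: [3, 5, 5, 7]
Append remaining from right: [11, 14]. Merged: [3, 5, 5, 7, 11, 14]

Final merged array: [3, 5, 5, 7, 11, 14]
Total comparisons: 4

The merged array is [3, 5, 5, 7, 11, 14], requiring 4 comparisons. The merge step runs in O(n) time where n is the total number of elements.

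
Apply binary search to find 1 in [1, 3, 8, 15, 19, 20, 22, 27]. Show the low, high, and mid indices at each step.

Binary search for 1 in [1, 3, 8, 15, 19, 20, 22, 27]:

lo=0, hi=7, mid=3, arr[mid]=15 -> 15 > 1, search left half
lo=0, hi=2, mid=1, arr[mid]=3 -> 3 > 1, search left half
lo=0, hi=0, mid=0, arr[mid]=1 -> Found target at index 0!

Binary search finds 1 at index 0 after 3 comparisons. The search repeatedly halves the search space by comparing with the middle element.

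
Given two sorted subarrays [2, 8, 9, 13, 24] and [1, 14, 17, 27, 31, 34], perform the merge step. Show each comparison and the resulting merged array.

Merging process:

Compare 2 vs 1: take 1 from right. Merged: [1]
Compare 2 vs 14: take 2 from left. Merged: [1, 2]
Compare 8 vs 14: take 8 from left. Merged: [1, 2, 8]
Compare 9 vs 14: take 9 from left. Merged: [1, 2, 8, 9]
Compare 13 vs 14: take 13 from left. Merged: [1, 2, 8, 9, 13]
Compare 24 vs 14: take 14 from right. Merged: [1, 2, 8, 9, 13, 14]
Compare 24 vs 17: take 17 from right. Merged: [1, 2, 8, 9, 13, 14, 17]
Compare 24 vs 27: take 24 from left. Merged: [1, 2, 8, 9, 13, 14, 17, 24]
Append remaining from right: [27, 31, 34]. Merged: [1, 2, 8, 9, 13, 14, 17, 24, 27, 31, 34]

Final merged array: [1, 2, 8, 9, 13, 14, 17, 24, 27, 31, 34]
Total comparisons: 8

The merged array is [1, 2, 8, 9, 13, 14, 17, 24, 27, 31, 34], requiring 8 comparisons. The merge step runs in O(n) time where n is the total number of elements.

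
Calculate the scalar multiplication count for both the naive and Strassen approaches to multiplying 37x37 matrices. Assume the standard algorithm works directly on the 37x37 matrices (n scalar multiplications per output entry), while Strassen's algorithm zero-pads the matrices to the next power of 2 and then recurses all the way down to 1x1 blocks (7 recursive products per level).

Matrix multiplication for 37x37 matrices:

Strassen's algorithm requires power-of-2 dimensions. Pad 37x37 to 64x64 (next power of 2).

Standard algorithm: 37^3 = 50653 multiplications
Strassen's algorithm: 7^(log2(64)) = 7^6 = 117649 multiplications
Difference: 50653 - 117649 = -66996 (Strassen uses MORE here due to padding overhead — for small or just-over-power-of-2 n, padding can outweigh the per-level savings)

Standard: 50653 multiplications (37^3). Strassen: 117649 multiplications (7^6, after padding to 64x64). Strassen reduces 8 recursive multiplications to 7 at each level.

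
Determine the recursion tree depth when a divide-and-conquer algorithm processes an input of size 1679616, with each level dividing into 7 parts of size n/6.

For divide and conquer with division factor 6:

Problem sizes at each level:
Level 0: 1679616
Level 1: 279936
Level 2: 46656
Level 3: 7776
Level 4: 1296
Level 5: 216
Level 6: 36
Level 7: 6
Level 8: 1

The root is level 0 and the size-1 base case is level 8 (the tree spans levels 0 through 8, i.e. 9 levels counting the root), so the depth is the number of divisions: log_6(1679616) = 8

The recursion tree depth is log_6(1679616) = 8. At each level, the problem size is divided by 6, so it takes 8 divisions to reduce to a base case of size 1. The algorithm makes 7 recursive calls at each level.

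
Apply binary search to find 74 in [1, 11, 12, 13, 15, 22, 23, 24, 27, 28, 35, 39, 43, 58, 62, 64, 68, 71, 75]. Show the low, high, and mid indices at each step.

Binary search for 74 in [1, 11, 12, 13, 15, 22, 23, 24, 27, 28, 35, 39, 43, 58, 62, 64, 68, 71, 75]:

lo=0, hi=18, mid=9, arr[mid]=28 -> 28 < 74, search right half
lo=10, hi=18, mid=14, arr[mid]=62 -> 62 < 74, search right half
lo=15, hi=18, mid=16, arr[mid]=68 -> 68 < 74, search right half
lo=17, hi=18, mid=17, arr[mid]=71 -> 71 < 74, search right half
lo=18, hi=18, mid=18, arr[mid]=75 -> 75 > 74, search left half
lo=18 > hi=17, target 74 not found

Binary search determines that 74 is not in the array after 5 comparisons. The search space was exhausted without finding the target.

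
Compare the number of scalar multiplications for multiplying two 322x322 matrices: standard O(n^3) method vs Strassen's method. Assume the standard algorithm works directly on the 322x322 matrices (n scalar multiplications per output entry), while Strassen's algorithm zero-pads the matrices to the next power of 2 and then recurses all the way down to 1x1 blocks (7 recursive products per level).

Matrix multiplication for 322x322 matrices:

Strassen's algorithm requires power-of-2 dimensions. Pad 322x322 to 512x512 (next power of 2).

Standard algorithm: 322^3 = 33386248 multiplications
Strassen's algorithm: 7^(log2(512)) = 7^9 = 40353607 multiplications
Difference: 33386248 - 40353607 = -6967359 (Strassen uses MORE here due to padding overhead — for small or just-over-power-of-2 n, padding can outweigh the per-level savings)

Standard: 33386248 multiplications (322^3). Strassen: 40353607 multiplications (7^9, after padding to 512x512). Strassen reduces 8 recursive multiplications to 7 at each level.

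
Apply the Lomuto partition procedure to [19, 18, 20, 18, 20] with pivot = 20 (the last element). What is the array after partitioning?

Lomuto partition with pivot = 20:

Initial array: [19, 18, 20, 18, 20]

arr[0]=19 <= 20: swap with position 0, array becomes [19, 18, 20, 18, 20]
arr[1]=18 <= 20: swap with position 1, array becomes [19, 18, 20, 18, 20]
arr[2]=20 <= 20: swap with position 2, array becomes [19, 18, 20, 18, 20]
arr[3]=18 <= 20: swap with position 3, array becomes [19, 18, 20, 18, 20]

Place pivot at position 4: [19, 18, 20, 18, 20]
Pivot position: 4

After partitioning with pivot 20, the array becomes [19, 18, 20, 18, 20]. The pivot is placed at index 4. All elements to the left of the pivot are <= 20, and all elements to the right are > 20.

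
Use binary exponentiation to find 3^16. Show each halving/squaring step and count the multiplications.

Computing 3^16 by squaring (build up from 3^1; each line after the first costs one multiplication):

3^1 = 3
3^2 = (3^1)^2 = 3^2 = 9
3^4 = (3^2)^2 = 9^2 = 81
3^8 = (3^4)^2 = 81^2 = 6561
3^16 = (3^8)^2 = 6561^2 = 43046721

Result: 43046721
Multiplications needed: 4 (4 lines after 3^1)

3^16 = 43046721. Using exponentiation by squaring, this requires 4 multiplications. The key idea: if the exponent is even, square the half-power; if odd, multiply by the base once.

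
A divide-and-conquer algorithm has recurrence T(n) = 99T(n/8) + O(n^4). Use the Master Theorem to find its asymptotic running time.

Master Theorem for T(n) = 99T(n/8) + O(n^4):

a = 99, b = 8, c = 4
log_b(a) = log_8(99) = 2.2098

Case 3: c = 4 > log_8(99) = 2.2098
T(n) = O(n^4) = O(n^4)

For T(n) = 99T(n/8) + O(n^4): log_8(99) = 2.2098. This is Case 3 of the Master Theorem (c > log_b(a), work dominated by root), giving O(n^4).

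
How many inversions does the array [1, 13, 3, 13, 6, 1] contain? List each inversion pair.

Finding inversions in [1, 13, 3, 13, 6, 1]:

(1, 2): arr[1]=13 > arr[2]=3
(1, 4): arr[1]=13 > arr[4]=6
(1, 5): arr[1]=13 > arr[5]=1
(2, 5): arr[2]=3 > arr[5]=1
(3, 4): arr[3]=13 > arr[4]=6
(3, 5): arr[3]=13 > arr[5]=1
(4, 5): arr[4]=6 > arr[5]=1

Total inversions: 7

The array has 7 inversion(s): (1,2), (1,4), (1,5), (2,5), (3,4), (3,5), (4,5). Each pair (i,j) satisfies i < j and arr[i] > arr[j].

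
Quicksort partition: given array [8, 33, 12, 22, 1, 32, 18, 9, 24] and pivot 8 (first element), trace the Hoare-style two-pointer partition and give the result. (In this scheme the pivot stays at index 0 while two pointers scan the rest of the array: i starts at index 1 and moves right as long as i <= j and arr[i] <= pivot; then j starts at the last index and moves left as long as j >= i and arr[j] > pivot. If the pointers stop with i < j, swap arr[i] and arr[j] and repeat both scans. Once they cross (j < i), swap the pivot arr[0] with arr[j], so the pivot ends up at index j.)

Hoare-style two-pointer partition with pivot = 8:

Initial array: [8, 33, 12, 22, 1, 32, 18, 9, 24]

Pointers start at i = 1, j = 8.
i stops at index 1 (arr[1]=33 > 8), j stops at index 4 (arr[4]=1 <= 8): swap arr[1] and arr[4], array becomes [8, 1, 12, 22, 33, 32, 18, 9, 24]
i ends at 2, j ends at 1: the pointers have crossed (j < i), so scanning stops.

Swap pivot arr[0] with arr[1] to place pivot at position 1: [1, 8, 12, 22, 33, 32, 18, 9, 24]
Pivot position: 1

After partitioning with pivot 8, the array becomes [1, 8, 12, 22, 33, 32, 18, 9, 24]. The pivot is placed at index 1. All elements to the left of the pivot are <= 8, and all elements to the right are > 8.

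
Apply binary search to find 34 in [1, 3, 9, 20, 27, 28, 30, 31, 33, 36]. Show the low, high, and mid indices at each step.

Binary search for 34 in [1, 3, 9, 20, 27, 28, 30, 31, 33, 36]:

lo=0, hi=9, mid=4, arr[mid]=27 -> 27 < 34, search right half
lo=5, hi=9, mid=7, arr[mid]=31 -> 31 < 34, search right half
lo=8, hi=9, mid=8, arr[mid]=33 -> 33 < 34, search right half
lo=9, hi=9, mid=9, arr[mid]=36 -> 36 > 34, search left half
lo=9 > hi=8, target 34 not found

Binary search determines that 34 is not in the array after 4 comparisons. The search space was exhausted without finding the target.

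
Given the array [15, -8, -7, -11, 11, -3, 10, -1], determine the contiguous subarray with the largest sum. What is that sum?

Using Kadane's algorithm on [15, -8, -7, -11, 11, -3, 10, -1]:

Scanning through the array:
Position 1 (value -8): max_ending_here = 7, max_so_far = 15
Position 2 (value -7): max_ending_here = 0, max_so_far = 15
Position 3 (value -11): max_ending_here = -11, max_so_far = 15
Position 4 (value 11): max_ending_here = 11, max_so_far = 15
Position 5 (value -3): max_ending_here = 8, max_so_far = 15
Position 6 (value 10): max_ending_here = 18, max_so_far = 18
Position 7 (value -1): max_ending_here = 17, max_so_far = 18

Maximum subarray: [11, -3, 10]
Maximum sum: 18

The maximum subarray is [11, -3, 10] with sum 18. This subarray runs from index 4 to index 6.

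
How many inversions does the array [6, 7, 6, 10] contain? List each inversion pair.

Finding inversions in [6, 7, 6, 10]:

(1, 2): arr[1]=7 > arr[2]=6

Total inversions: 1

The array has 1 inversion(s): (1,2). Each pair (i,j) satisfies i < j and arr[i] > arr[j].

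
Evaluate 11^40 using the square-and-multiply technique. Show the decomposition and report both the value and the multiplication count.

Computing 11^40 by squaring (build up from 11^1; each line after the first costs one multiplication):

11^1 = 11
11^2 = (11^1)^2 = 11^2 = 121
11^4 = (11^2)^2 = 121^2 = 14641
11^5 = 11 * 11^4 = 11 * 14641 = 161051
11^10 = (11^5)^2 = 161051^2 = 25937424601
11^20 = (11^10)^2 = 25937424601^2 = 672749994932560009201
11^40 = (11^20)^2 = 672749994932560009201^2 = 452592555681759518058893560348969204658401

Result: 452592555681759518058893560348969204658401
Multiplications needed: 6 (6 lines after 11^1)

11^40 = 452592555681759518058893560348969204658401. Using exponentiation by squaring, this requires 6 multiplications. The key idea: if the exponent is even, square the half-power; if odd, multiply by the base once.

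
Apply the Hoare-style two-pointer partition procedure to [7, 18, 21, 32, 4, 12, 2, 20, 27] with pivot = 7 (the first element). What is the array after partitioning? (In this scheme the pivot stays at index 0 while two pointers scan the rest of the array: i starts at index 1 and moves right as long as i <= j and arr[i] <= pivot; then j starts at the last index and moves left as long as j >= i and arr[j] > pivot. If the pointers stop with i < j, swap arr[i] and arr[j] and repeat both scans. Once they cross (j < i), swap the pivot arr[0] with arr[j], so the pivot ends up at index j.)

Hoare-style two-pointer partition with pivot = 7:

Initial array: [7, 18, 21, 32, 4, 12, 2, 20, 27]

Pointers start at i = 1, j = 8.
i stops at index 1 (arr[1]=18 > 7), j stops at index 6 (arr[6]=2 <= 7): swap arr[1] and arr[6], array becomes [7, 2, 21, 32, 4, 12, 18, 20, 27]
i stops at index 2 (arr[2]=21 > 7), j stops at index 4 (arr[4]=4 <= 7): swap arr[2] and arr[4], array becomes [7, 2, 4, 32, 21, 12, 18, 20, 27]
i ends at 3, j ends at 2: the pointers have crossed (j < i), so scanning stops.

Swap pivot arr[0] with arr[2] to place pivot at position 2: [4, 2, 7, 32, 21, 12, 18, 20, 27]
Pivot position: 2

After partitioning with pivot 7, the array becomes [4, 2, 7, 32, 21, 12, 18, 20, 27]. The pivot is placed at index 2. All elements to the left of the pivot are <= 7, and all elements to the right are > 7.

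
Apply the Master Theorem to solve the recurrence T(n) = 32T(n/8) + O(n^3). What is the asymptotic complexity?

Master Theorem for T(n) = 32T(n/8) + O(n^3):

a = 32, b = 8, c = 3
log_b(a) = log_8(32) = 1.6667

Case 3: c = 3 > log_8(32) = 1.6667
T(n) = O(n^3) = O(n^3)

For T(n) = 32T(n/8) + O(n^3): log_8(32) = 1.6667. This is Case 3 of the Master Theorem (c > log_b(a), work dominated by root), giving O(n^3).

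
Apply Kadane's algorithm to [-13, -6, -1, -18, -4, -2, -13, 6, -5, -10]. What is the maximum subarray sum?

Using Kadane's algorithm on [-13, -6, -1, -18, -4, -2, -13, 6, -5, -10]:

Scanning through the array:
Position 1 (value -6): max_ending_here = -6, max_so_far = -6
Position 2 (value -1): max_ending_here = -1, max_so_far = -1
Position 3 (value -18): max_ending_here = -18, max_so_far = -1
Position 4 (value -4): max_ending_here = -4, max_so_far = -1
Position 5 (value -2): max_ending_here = -2, max_so_far = -1
Position 6 (value -13): max_ending_here = -13, max_so_far = -1
Position 7 (value 6): max_ending_here = 6, max_so_far = 6
Position 8 (value -5): max_ending_here = 1, max_so_far = 6
Position 9 (value -10): max_ending_here = -9, max_so_far = 6

Maximum subarray: [6]
Maximum sum: 6

The maximum subarray is [6] with sum 6. This subarray runs from index 7 to index 7.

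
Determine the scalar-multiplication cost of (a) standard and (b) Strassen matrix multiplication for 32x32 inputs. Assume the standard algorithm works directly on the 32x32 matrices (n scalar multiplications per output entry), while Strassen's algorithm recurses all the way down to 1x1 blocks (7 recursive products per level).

Matrix multiplication for 32x32 matrices:

Standard algorithm: 32^3 = 32768 multiplications
Strassen's algorithm: 7^(log2(32)) = 7^5 = 16807 multiplications
Savings: 32768 - 16807 = 15961 multiplications

Standard: 32768 multiplications (32^3). Strassen: 16807 multiplications (7^5). Strassen reduces 8 recursive multiplications to 7 at each level.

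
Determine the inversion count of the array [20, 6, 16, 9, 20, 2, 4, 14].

Finding inversions in [20, 6, 16, 9, 20, 2, 4, 14]:

(0, 1): arr[0]=20 > arr[1]=6
(0, 2): arr[0]=20 > arr[2]=16
(0, 3): arr[0]=20 > arr[3]=9
(0, 5): arr[0]=20 > arr[5]=2
(0, 6): arr[0]=20 > arr[6]=4
(0, 7): arr[0]=20 > arr[7]=14
(1, 5): arr[1]=6 > arr[5]=2
(1, 6): arr[1]=6 > arr[6]=4
(2, 3): arr[2]=16 > arr[3]=9
(2, 5): arr[2]=16 > arr[5]=2
(2, 6): arr[2]=16 > arr[6]=4
(2, 7): arr[2]=16 > arr[7]=14
(3, 5): arr[3]=9 > arr[5]=2
(3, 6): arr[3]=9 > arr[6]=4
(4, 5): arr[4]=20 > arr[5]=2
(4, 6): arr[4]=20 > arr[6]=4
(4, 7): arr[4]=20 > arr[7]=14

Total inversions: 17

The array has 17 inversion(s): (0,1), (0,2), (0,3), (0,5), (0,6), (0,7), (1,5), (1,6), (2,3), (2,5), (2,6), (2,7), (3,5), (3,6), (4,5), (4,6), (4,7). Each pair (i,j) satisfies i < j and arr[i] > arr[j].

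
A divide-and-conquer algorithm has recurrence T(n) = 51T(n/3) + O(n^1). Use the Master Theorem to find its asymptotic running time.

Master Theorem for T(n) = 51T(n/3) + O(n^1):

a = 51, b = 3, c = 1
log_b(a) = log_3(51) = 3.5789

Case 1: c = 1 < log_3(51) = 3.5789
T(n) = O(n^(log_3 51))

For T(n) = 51T(n/3) + O(n^1): log_3(51) = 3.5789. This is Case 1 of the Master Theorem (c < log_b(a), work dominated by leaves), giving O(n^(log_3 51)).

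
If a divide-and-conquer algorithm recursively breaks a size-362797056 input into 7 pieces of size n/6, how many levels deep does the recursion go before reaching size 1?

For divide and conquer with division factor 6:

Problem sizes at each level:
Level 0: 362797056
Level 1: 60466176
Level 2: 10077696
Level 3: 1679616
Level 4: 279936
Level 5: 46656
Level 6: 7776
Level 7: 1296
Level 8: 216
Level 9: 36
Level 10: 6
Level 11: 1

The root is level 0 and the size-1 base case is level 11 (the tree spans levels 0 through 11, i.e. 12 levels counting the root), so the depth is the number of divisions: log_6(362797056) = 11

The recursion tree depth is log_6(362797056) = 11. At each level, the problem size is divided by 6, so it takes 11 divisions to reduce to a base case of size 1. The algorithm makes 7 recursive calls at each level.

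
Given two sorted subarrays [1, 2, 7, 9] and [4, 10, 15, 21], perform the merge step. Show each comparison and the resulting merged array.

Merging process:

Compare 1 vs 4: take 1 from left. Merged: [1]
Compare 2 vs 4: take 2 from left. Merged: [1, 2]
Compare 7 vs 4: take 4 from right. Merged: [1, 2, 4]
Compare 7 vs 10: take 7 from left. Merged: [1, 2, 4, 7]
Compare 9 vs 10: take 9 from left. Merged: [1, 2, 4, 7, 9]
Append remaining from right: [10, 15, 21]. Merged: [1, 2, 4, 7, 9, 10, 15, 21]

Final merged array: [1, 2, 4, 7, 9, 10, 15, 21]
Total comparisons: 5

The merged array is [1, 2, 4, 7, 9, 10, 15, 21], requiring 5 comparisons. The merge step runs in O(n) time where n is the total number of elements.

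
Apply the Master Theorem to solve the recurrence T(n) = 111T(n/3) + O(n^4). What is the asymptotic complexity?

Master Theorem for T(n) = 111T(n/3) + O(n^4):

a = 111, b = 3, c = 4
log_b(a) = log_3(111) = 4.2868

Case 1: c = 4 < log_3(111) = 4.2868
T(n) = O(n^(log_3 111))

For T(n) = 111T(n/3) + O(n^4): log_3(111) = 4.2868. This is Case 1 of the Master Theorem (c < log_b(a), work dominated by leaves), giving O(n^(log_3 111)).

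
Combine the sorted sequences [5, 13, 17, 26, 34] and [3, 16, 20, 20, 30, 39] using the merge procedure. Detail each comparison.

Merging process:

Compare 5 vs 3: take 3 from right. Merged: [3]
Compare 5 vs 16: take 5 from left. Merged: [3, 5]
Compare 13 vs 16: take 13 from left. Merged: [3, 5, 13]
Compare 17 vs 16: take 16 from right. Merged: [3, 5, 13, 16]
Compare 17 vs 20: take 17 from left. Merged: [3, 5, 13, 16, 17]
Compare 26 vs 20: take 20 from right. Merged: [3, 5, 13, 16, 17, 20]
Compare 26 vs 20: take 20 from right. Merged: [3, 5, 13, 16, 17, 20, 20]
Compare 26 vs 30: take 26 from left. Merged: [3, 5, 13, 16, 17, 20, 20, 26]
Compare 34 vs 30: take 30 from right. Merged: [3, 5, 13, 16, 17, 20, 20, 26, 30]
Compare 34 vs 39: take 34 from left. Merged: [3, 5, 13, 16, 17, 20, 20, 26, 30, 34]
Append remaining from right: [39]. Merged: [3, 5, 13, 16, 17, 20, 20, 26, 30, 34, 39]

Final merged array: [3, 5, 13, 16, 17, 20, 20, 26, 30, 34, 39]
Total comparisons: 10

The merged array is [3, 5, 13, 16, 17, 20, 20, 26, 30, 34, 39], requiring 10 comparisons. The merge step runs in O(n) time where n is the total number of elements.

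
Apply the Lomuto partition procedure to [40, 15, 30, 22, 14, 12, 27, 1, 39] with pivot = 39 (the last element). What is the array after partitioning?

Lomuto partition with pivot = 39:

Initial array: [40, 15, 30, 22, 14, 12, 27, 1, 39]

arr[0]=40 > 39: no swap
arr[1]=15 <= 39: swap with position 0, array becomes [15, 40, 30, 22, 14, 12, 27, 1, 39]
arr[2]=30 <= 39: swap with position 1, array becomes [15, 30, 40, 22, 14, 12, 27, 1, 39]
arr[3]=22 <= 39: swap with position 2, array becomes [15, 30, 22, 40, 14, 12, 27, 1, 39]
arr[4]=14 <= 39: swap with position 3, array becomes [15, 30, 22, 14, 40, 12, 27, 1, 39]
arr[5]=12 <= 39: swap with position 4, array becomes [15, 30, 22, 14, 12, 40, 27, 1, 39]
arr[6]=27 <= 39: swap with position 5, array becomes [15, 30, 22, 14, 12, 27, 40, 1, 39]
arr[7]=1 <= 39: swap with position 6, array becomes [15, 30, 22, 14, 12, 27, 1, 40, 39]

Place pivot at position 7: [15, 30, 22, 14, 12, 27, 1, 39, 40]
Pivot position: 7

After partitioning with pivot 39, the array becomes [15, 30, 22, 14, 12, 27, 1, 39, 40]. The pivot is placed at index 7. All elements to the left of the pivot are <= 39, and all elements to the right are > 39.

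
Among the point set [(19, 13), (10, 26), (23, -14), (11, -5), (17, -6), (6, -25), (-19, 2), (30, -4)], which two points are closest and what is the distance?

Computing all pairwise distances among 8 points:

d((19, 13), (10, 26)) = 15.8114
d((19, 13), (23, -14)) = 27.2947
d((19, 13), (11, -5)) = 19.6977
d((19, 13), (17, -6)) = 19.105
d((19, 13), (6, -25)) = 40.1622
d((19, 13), (-19, 2)) = 39.5601
d((19, 13), (30, -4)) = 20.2485
d((10, 26), (23, -14)) = 42.0595
d((10, 26), (11, -5)) = 31.0161
d((10, 26), (17, -6)) = 32.7567
d((10, 26), (6, -25)) = 51.1566
d((10, 26), (-19, 2)) = 37.6431
d((10, 26), (30, -4)) = 36.0555
d((23, -14), (11, -5)) = 15.0
d((23, -14), (17, -6)) = 10.0
d((23, -14), (6, -25)) = 20.2485
d((23, -14), (-19, 2)) = 44.9444
d((23, -14), (30, -4)) = 12.2066
d((11, -5), (17, -6)) = 6.0828 <-- minimum
d((11, -5), (6, -25)) = 20.6155
d((11, -5), (-19, 2)) = 30.8058
d((11, -5), (30, -4)) = 19.0263
d((17, -6), (6, -25)) = 21.9545
d((17, -6), (-19, 2)) = 36.8782
d((17, -6), (30, -4)) = 13.1529
d((6, -25), (-19, 2)) = 36.7967
d((6, -25), (30, -4)) = 31.8904
d((-19, 2), (30, -4)) = 49.366

Closest pair: (11, -5) and (17, -6) with distance 6.0828

The closest pair is (11, -5) and (17, -6) with Euclidean distance 6.0828. For 8 points, brute-force pairwise comparison is shown above. For large n, the divide-and-conquer algorithm (sort by x, recurse on halves, check the dividing strip) achieves O(n log n).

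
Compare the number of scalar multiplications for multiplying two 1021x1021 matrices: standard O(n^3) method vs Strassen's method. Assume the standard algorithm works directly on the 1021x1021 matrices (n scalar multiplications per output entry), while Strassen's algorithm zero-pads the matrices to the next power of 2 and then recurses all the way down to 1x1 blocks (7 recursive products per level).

Matrix multiplication for 1021x1021 matrices:

Strassen's algorithm requires power-of-2 dimensions. Pad 1021x1021 to 1024x1024 (next power of 2).

Standard algorithm: 1021^3 = 1064332261 multiplications
Strassen's algorithm: 7^(log2(1024)) = 7^10 = 282475249 multiplications
Savings: 1064332261 - 282475249 = 781857012 multiplications

Standard: 1064332261 multiplications (1021^3). Strassen: 282475249 multiplications (7^10, after padding to 1024x1024). Strassen reduces 8 recursive multiplications to 7 at each level.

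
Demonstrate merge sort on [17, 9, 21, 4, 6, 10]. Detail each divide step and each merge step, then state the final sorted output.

Merge sort trace:

Split: [17, 9, 21, 4, 6, 10] -> [17, 9, 21] and [4, 6, 10]
  Split: [17, 9, 21] -> [17] and [9, 21]
    Split: [9, 21] -> [9] and [21]
    Merge: [9] + [21] -> [9, 21]
  Merge: [17] + [9, 21] -> [9, 17, 21]
  Split: [4, 6, 10] -> [4] and [6, 10]
    Split: [6, 10] -> [6] and [10]
    Merge: [6] + [10] -> [6, 10]
  Merge: [4] + [6, 10] -> [4, 6, 10]
Merge: [9, 17, 21] + [4, 6, 10] -> [4, 6, 9, 10, 17, 21]

Final sorted array: [4, 6, 9, 10, 17, 21]

The merge sort proceeds by recursively splitting the array and merging sorted halves.
After all merges, the sorted array is [4, 6, 9, 10, 17, 21].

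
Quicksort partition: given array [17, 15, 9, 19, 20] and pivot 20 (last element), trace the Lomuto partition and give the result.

Lomuto partition with pivot = 20:

Initial array: [17, 15, 9, 19, 20]

arr[0]=17 <= 20: swap with position 0, array becomes [17, 15, 9, 19, 20]
arr[1]=15 <= 20: swap with position 1, array becomes [17, 15, 9, 19, 20]
arr[2]=9 <= 20: swap with position 2, array becomes [17, 15, 9, 19, 20]
arr[3]=19 <= 20: swap with position 3, array becomes [17, 15, 9, 19, 20]

Place pivot at position 4: [17, 15, 9, 19, 20]
Pivot position: 4

After partitioning with pivot 20, the array becomes [17, 15, 9, 19, 20]. The pivot is placed at index 4. All elements to the left of the pivot are <= 20, and all elements to the right are > 20.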